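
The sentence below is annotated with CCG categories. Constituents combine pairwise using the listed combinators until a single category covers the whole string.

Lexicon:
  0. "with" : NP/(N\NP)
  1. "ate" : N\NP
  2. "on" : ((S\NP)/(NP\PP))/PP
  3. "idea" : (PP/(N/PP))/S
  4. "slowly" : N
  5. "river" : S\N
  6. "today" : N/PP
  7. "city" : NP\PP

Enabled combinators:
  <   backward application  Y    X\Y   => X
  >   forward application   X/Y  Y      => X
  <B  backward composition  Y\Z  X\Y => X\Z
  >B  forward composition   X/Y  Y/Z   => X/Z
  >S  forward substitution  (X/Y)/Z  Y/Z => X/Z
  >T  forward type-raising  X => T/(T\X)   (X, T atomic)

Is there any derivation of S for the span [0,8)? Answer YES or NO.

YES

[0,8] S   <
  [0,2] NP   >
    [0,1] "with" : NP/(N\NP)
    [1,2] "ate" : N\NP
  [2,8] S\NP   >
    [2,7] (S\NP)/(NP\PP)   >
      [2,3] "on" : ((S\NP)/(NP\PP))/PP
      [3,7] PP   >
        [3,6] PP/(N/PP)   >
          [3,4] "idea" : (PP/(N/PP))/S
          [4,6] S   >
            [4,5] S/(S\N)   >T
              [4,5] "slowly" : N
            [5,6] "river" : S\N
        [6,7] "today" : N/PP
    [7,8] "city" : NP\PP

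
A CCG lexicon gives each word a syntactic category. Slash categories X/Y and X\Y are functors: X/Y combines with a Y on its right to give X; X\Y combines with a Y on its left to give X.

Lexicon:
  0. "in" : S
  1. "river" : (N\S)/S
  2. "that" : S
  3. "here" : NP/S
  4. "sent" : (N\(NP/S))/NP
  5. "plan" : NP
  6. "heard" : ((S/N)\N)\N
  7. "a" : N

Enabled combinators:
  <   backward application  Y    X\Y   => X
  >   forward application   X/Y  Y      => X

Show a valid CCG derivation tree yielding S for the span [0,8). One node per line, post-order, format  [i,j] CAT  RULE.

[0,1] S  lex  "in"
[1,2] (N\S)/S  lex  "river"
[2,3] S  lex  "that"
[1,3] N\S  >  k=2
[0,3] N  <  k=1
[3,4] NP/S  lex  "here"
[4,5] (N\(NP/S))/NP  lex  "sent"
[5,6] NP  lex  "plan"
[4,6] N\(NP/S)  >  k=5
[3,6] N  <  k=4
[6,7] ((S/N)\N)\N  lex  "heard"
[3,7] (S/N)\N  <  k=6
[0,7] S/N  <  k=3
[7,8] N  lex  "a"
[0,8] S  >  k=7

[0,8] S   >
  [0,7] S/N   <
    [0,3] N   <
      [0,1] "in" : S
      [1,3] N\S   >
        [1,2] "river" : (N\S)/S
        [2,3] "that" : S
    [3,7] (S/N)\N   <
      [3,6] N   <
        [3,4] "here" : NP/S
        [4,6] N\(NP/S)   >
          [4,5] "sent" : (N\(NP/S))/NP
          [5,6] "plan" : NP
      [6,7] "heard" : ((S/N)\N)\N
  [7,8] "a" : N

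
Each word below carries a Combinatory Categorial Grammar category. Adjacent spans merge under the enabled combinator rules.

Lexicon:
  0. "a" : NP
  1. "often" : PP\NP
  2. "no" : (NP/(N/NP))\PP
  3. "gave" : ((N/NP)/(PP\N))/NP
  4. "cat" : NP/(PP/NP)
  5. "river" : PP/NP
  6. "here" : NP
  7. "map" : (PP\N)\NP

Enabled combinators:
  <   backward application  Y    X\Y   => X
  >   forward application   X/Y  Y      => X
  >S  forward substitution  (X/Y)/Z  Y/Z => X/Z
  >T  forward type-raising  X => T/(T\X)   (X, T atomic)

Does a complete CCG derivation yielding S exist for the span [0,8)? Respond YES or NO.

NO

NP PP\NP (NP/(N/NP))\PP ((N/NP)/(PP\N))/NP NP/(PP/NP) PP/NP NP (PP\N)\NP
CKY chart[0,8] = {N/(N\NP), NP, NP/(NP\NP), PP/(PP\NP), S/(S\NP)}; S ∉ chart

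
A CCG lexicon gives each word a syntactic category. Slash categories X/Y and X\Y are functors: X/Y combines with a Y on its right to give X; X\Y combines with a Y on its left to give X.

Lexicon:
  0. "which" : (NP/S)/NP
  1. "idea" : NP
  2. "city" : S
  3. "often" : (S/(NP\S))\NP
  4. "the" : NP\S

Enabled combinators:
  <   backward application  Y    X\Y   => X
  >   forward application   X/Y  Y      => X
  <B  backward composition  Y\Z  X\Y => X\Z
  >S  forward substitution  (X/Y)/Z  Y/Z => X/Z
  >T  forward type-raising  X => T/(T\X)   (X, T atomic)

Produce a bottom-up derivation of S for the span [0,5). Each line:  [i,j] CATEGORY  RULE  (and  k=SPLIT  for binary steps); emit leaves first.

[0,5] S   >
  [0,4] S/(NP\S)   <
    [0,3] NP   >
      [0,2] NP/S   >
        [0,1] "which" : (NP/S)/NP
        [1,2] "idea" : NP
      [2,3] "city" : S
    [3,4] "often" : (S/(NP\S))\NP
  [4,5] "the" : NP\S

[0,1] (NP/S)/NP  lex  "which"
[1,2] NP  lex  "idea"
[0,2] NP/S  >  k=1
[2,3] S  lex  "city"
[0,3] NP  >  k=2
[3,4] (S/(NP\S))\NP  lex  "often"
[0,4] S/(NP\S)  <  k=3
[4,5] NP\S  lex  "the"
[0,5] S  >  k=4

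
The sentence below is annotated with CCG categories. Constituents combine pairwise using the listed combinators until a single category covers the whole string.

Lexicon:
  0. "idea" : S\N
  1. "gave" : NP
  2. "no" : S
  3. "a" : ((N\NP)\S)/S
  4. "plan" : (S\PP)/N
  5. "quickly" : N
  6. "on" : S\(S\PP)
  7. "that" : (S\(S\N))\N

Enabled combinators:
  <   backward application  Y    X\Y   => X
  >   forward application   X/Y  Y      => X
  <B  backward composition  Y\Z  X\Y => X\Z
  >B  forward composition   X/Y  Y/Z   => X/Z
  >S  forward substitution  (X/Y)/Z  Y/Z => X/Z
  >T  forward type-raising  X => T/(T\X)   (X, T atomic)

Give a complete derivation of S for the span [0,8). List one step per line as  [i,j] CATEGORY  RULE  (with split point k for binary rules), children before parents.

[0,1] S\N  lex  "idea"
[1,2] NP  lex  "gave"
[1,2] N/(N\NP)  >T
[2,3] S  lex  "no"
[3,4] ((N\NP)\S)/S  lex  "a"
[4,5] (S\PP)/N  lex  "plan"
[5,6] N  lex  "quickly"
[4,6] S\PP  >  k=5
[6,7] S\(S\PP)  lex  "on"
[4,7] S  <  k=6
[3,7] (N\NP)\S  >  k=4
[2,7] N\NP  <  k=3
[1,7] N  >  k=2
[7,8] (S\(S\N))\N  lex  "that"
[1,8] S\(S\N)  <  k=7
[0,8] S  <  k=1

[0,8] S   <
  [0,1] "idea" : S\N
  [1,8] S\(S\N)   <
    [1,7] N   >
      [1,2] N/(N\NP)   >T
        [1,2] "gave" : NP
      [2,7] N\NP   <
        [2,3] "no" : S
        [3,7] (N\NP)\S   >
          [3,4] "a" : ((N\NP)\S)/S
          [4,7] S   <
            [4,6] S\PP   >
              [4,5] "plan" : (S\PP)/N
              [5,6] "quickly" : N
            [6,7] "on" : S\(S\PP)
    [7,8] "that" : (S\(S\N))\N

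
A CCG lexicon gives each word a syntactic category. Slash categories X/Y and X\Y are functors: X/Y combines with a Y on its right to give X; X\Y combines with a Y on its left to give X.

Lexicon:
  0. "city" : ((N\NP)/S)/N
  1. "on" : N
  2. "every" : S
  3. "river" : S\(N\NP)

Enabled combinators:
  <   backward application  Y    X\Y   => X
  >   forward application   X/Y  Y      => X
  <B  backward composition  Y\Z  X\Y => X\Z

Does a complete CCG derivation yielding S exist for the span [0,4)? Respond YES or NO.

[0,4] S   <
  [0,3] N\NP   >
    [0,2] (N\NP)/S   >
      [0,1] "city" : ((N\NP)/S)/N
      [1,2] "on" : N
    [2,3] "every" : S
  [3,4] "river" : S\(N\NP)

YES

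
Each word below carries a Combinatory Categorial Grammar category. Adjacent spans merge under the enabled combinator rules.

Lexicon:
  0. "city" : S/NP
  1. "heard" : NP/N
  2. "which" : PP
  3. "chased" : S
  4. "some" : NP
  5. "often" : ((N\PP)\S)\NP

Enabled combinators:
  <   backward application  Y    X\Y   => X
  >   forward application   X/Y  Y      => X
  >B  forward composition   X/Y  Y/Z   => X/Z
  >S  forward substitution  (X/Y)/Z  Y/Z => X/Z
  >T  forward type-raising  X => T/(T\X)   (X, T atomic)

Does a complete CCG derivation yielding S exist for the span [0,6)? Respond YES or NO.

YES

[0,6] S   >
  [0,1] "city" : S/NP
  [1,6] NP   >
    [1,2] "heard" : NP/N
    [2,6] N   >
      [2,3] N/(N\PP)   >T
        [2,3] "which" : PP
      [3,6] N\PP   <
        [3,4] "chased" : S
        [4,6] (N\PP)\S   <
          [4,5] "some" : NP
          [5,6] "often" : ((N\PP)\S)\NP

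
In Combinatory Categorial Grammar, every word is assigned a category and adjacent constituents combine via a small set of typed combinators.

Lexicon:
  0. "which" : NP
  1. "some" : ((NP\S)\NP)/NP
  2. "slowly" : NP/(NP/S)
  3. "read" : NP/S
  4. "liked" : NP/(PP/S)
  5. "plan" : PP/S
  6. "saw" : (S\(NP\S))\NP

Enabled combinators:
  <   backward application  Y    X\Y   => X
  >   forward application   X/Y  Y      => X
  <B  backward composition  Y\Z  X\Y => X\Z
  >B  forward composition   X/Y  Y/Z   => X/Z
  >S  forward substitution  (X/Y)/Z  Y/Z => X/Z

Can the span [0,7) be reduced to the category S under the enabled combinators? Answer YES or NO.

YES

[0,7] S   <
  [0,1] "which" : NP
  [1,7] S\NP   <B
    [1,4] (NP\S)\NP   >
      [1,2] "some" : ((NP\S)\NP)/NP
      [2,4] NP   >
        [2,3] "slowly" : NP/(NP/S)
        [3,4] "read" : NP/S
    [4,7] S\(NP\S)   <
      [4,6] NP   >
        [4,5] "liked" : NP/(PP/S)
        [5,6] "plan" : PP/S
      [6,7] "saw" : (S\(NP\S))\NP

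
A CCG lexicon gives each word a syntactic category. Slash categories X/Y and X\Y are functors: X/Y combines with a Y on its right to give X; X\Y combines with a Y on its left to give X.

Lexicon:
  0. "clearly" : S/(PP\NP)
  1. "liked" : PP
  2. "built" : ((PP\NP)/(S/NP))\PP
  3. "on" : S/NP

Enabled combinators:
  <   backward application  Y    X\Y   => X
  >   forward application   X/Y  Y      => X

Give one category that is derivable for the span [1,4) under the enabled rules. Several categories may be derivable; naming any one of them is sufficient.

[0,4] S   >
  [0,1] "clearly" : S/(PP\NP)
  [1,4] PP\NP   >
    [1,3] (PP\NP)/(S/NP)   <
      [1,2] "liked" : PP
      [2,3] "built" : ((PP\NP)/(S/NP))\PP
    [3,4] "on" : S/NP

PP\NP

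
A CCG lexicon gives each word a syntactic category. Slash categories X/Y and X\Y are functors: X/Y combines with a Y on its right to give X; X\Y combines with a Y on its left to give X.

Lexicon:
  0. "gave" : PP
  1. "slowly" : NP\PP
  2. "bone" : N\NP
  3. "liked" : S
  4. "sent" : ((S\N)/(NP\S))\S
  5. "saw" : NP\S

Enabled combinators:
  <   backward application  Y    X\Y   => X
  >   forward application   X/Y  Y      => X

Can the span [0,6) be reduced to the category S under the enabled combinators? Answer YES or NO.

[0,6] S   <
  [0,3] N   <
    [0,2] NP   <
      [0,1] "gave" : PP
      [1,2] "slowly" : NP\PP
    [2,3] "bone" : N\NP
  [3,6] S\N   >
    [3,5] (S\N)/(NP\S)   <
      [3,4] "liked" : S
      [4,5] "sent" : ((S\N)/(NP\S))\S
    [5,6] "saw" : NP\S

YES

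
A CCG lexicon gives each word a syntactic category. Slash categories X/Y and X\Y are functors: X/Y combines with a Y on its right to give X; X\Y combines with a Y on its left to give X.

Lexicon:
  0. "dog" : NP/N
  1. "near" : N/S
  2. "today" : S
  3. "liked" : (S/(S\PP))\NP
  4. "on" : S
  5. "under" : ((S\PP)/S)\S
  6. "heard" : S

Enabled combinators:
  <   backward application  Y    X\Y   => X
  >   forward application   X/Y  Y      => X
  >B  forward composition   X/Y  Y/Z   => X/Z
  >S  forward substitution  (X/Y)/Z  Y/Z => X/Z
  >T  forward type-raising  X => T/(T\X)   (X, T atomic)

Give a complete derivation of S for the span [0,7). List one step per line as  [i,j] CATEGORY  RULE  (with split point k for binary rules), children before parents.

[0,1] NP/N  lex  "dog"
[1,2] N/S  lex  "near"
[2,3] S  lex  "today"
[1,3] N  >  k=2
[0,3] NP  >  k=1
[3,4] (S/(S\PP))\NP  lex  "liked"
[0,4] S/(S\PP)  <  k=3
[4,5] S  lex  "on"
[5,6] ((S\PP)/S)\S  lex  "under"
[4,6] (S\PP)/S  <  k=5
[6,7] S  lex  "heard"
[4,7] S\PP  >  k=6
[0,7] S  >  k=4

[0,7] S   >
  [0,4] S/(S\PP)   <
    [0,3] NP   >
      [0,1] "dog" : NP/N
      [1,3] N   >
        [1,2] "near" : N/S
        [2,3] "today" : S
    [3,4] "liked" : (S/(S\PP))\NP
  [4,7] S\PP   >
    [4,6] (S\PP)/S   <
      [4,5] "on" : S
      [5,6] "under" : ((S\PP)/S)\S
    [6,7] "heard" : S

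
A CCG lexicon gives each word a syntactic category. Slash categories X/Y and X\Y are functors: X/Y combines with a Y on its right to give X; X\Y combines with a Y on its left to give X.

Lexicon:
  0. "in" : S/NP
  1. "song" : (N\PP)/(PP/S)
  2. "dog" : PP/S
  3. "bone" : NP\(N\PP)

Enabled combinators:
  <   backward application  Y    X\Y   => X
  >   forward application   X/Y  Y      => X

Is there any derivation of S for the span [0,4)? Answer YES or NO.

YES

[0,4] S   >
  [0,1] "in" : S/NP
  [1,4] NP   <
    [1,3] N\PP   >
      [1,2] "song" : (N\PP)/(PP/S)
      [2,3] "dog" : PP/S
    [3,4] "bone" : NP\(N\PP)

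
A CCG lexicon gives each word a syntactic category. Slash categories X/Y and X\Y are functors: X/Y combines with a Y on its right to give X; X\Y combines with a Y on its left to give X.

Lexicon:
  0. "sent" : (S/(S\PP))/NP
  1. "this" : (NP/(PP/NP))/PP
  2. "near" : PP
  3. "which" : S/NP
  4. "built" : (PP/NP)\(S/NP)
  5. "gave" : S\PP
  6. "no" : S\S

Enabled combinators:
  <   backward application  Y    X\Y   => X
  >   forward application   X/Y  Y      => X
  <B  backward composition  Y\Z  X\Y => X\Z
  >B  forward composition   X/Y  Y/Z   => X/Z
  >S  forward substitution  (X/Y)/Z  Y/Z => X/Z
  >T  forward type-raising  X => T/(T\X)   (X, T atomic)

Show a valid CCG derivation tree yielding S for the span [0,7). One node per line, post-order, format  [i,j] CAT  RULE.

[0,1] (S/(S\PP))/NP  lex  "sent"
[1,2] (NP/(PP/NP))/PP  lex  "this"
[2,3] PP  lex  "near"
[1,3] NP/(PP/NP)  >  k=2
[3,4] S/NP  lex  "which"
[4,5] (PP/NP)\(S/NP)  lex  "built"
[3,5] PP/NP  <  k=4
[1,5] NP  >  k=3
[0,5] S/(S\PP)  >  k=1
[5,6] S\PP  lex  "gave"
[6,7] S\S  lex  "no"
[5,7] S\PP  <B  k=6
[0,7] S  >  k=5

[0,7] S   >
  [0,5] S/(S\PP)   >
    [0,1] "sent" : (S/(S\PP))/NP
    [1,5] NP   >
      [1,3] NP/(PP/NP)   >
        [1,2] "this" : (NP/(PP/NP))/PP
        [2,3] "near" : PP
      [3,5] PP/NP   <
        [3,4] "which" : S/NP
        [4,5] "built" : (PP/NP)\(S/NP)
  [5,7] S\PP   <B
    [5,6] "gave" : S\PP
    [6,7] "no" : S\S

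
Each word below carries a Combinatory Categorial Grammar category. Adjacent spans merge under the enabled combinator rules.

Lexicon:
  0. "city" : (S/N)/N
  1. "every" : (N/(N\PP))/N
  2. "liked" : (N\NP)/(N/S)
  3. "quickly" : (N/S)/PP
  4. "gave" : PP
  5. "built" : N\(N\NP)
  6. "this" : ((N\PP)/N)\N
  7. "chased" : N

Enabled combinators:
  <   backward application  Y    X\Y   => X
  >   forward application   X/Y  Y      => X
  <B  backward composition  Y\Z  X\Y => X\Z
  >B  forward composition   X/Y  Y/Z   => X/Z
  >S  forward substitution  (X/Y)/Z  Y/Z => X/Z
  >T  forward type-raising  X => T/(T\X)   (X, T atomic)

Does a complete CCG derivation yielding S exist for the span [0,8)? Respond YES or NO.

[0,8] S   >
  [0,7] S/N   >S
    [0,1] "city" : (S/N)/N
    [1,7] N/N   >S
      [1,2] "every" : (N/(N\PP))/N
      [2,7] (N\PP)/N   <
        [2,6] N   <
          [2,5] N\NP   >
            [2,3] "liked" : (N\NP)/(N/S)
            [3,5] N/S   >
              [3,4] "quickly" : (N/S)/PP
              [4,5] "gave" : PP
          [5,6] "built" : N\(N\NP)
        [6,7] "this" : ((N\PP)/N)\N
  [7,8] "chased" : N

YES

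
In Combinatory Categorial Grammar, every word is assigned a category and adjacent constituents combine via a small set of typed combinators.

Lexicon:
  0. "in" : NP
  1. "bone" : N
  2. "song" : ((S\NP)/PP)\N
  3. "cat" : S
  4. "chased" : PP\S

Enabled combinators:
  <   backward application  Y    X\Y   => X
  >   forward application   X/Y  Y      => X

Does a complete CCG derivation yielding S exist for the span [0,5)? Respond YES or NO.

YES

[0,5] S   <
  [0,1] "in" : NP
  [1,5] S\NP   >
    [1,3] (S\NP)/PP   <
      [1,2] "bone" : N
      [2,3] "song" : ((S\NP)/PP)\N
    [3,5] PP   <
      [3,4] "cat" : S
      [4,5] "chased" : PP\S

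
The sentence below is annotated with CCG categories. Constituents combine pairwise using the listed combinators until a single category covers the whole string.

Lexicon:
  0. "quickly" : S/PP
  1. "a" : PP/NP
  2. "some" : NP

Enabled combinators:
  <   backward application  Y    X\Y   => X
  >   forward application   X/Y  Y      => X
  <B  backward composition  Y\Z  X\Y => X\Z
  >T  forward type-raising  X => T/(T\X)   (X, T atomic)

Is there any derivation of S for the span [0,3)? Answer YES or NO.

YES

[0,3] S   >
  [0,1] "quickly" : S/PP
  [1,3] PP   >
    [1,2] "a" : PP/NP
    [2,3] "some" : NP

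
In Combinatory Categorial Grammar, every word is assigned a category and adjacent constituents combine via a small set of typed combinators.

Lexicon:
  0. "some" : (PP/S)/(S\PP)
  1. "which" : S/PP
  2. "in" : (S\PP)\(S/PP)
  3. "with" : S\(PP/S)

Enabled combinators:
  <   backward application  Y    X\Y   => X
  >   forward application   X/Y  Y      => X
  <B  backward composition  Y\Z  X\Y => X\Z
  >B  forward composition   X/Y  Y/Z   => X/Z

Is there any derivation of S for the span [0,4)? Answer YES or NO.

[0,4] S   <
  [0,3] PP/S   >
    [0,1] "some" : (PP/S)/(S\PP)
    [1,3] S\PP   <
      [1,2] "which" : S/PP
      [2,3] "in" : (S\PP)\(S/PP)
  [3,4] "with" : S\(PP/S)

YES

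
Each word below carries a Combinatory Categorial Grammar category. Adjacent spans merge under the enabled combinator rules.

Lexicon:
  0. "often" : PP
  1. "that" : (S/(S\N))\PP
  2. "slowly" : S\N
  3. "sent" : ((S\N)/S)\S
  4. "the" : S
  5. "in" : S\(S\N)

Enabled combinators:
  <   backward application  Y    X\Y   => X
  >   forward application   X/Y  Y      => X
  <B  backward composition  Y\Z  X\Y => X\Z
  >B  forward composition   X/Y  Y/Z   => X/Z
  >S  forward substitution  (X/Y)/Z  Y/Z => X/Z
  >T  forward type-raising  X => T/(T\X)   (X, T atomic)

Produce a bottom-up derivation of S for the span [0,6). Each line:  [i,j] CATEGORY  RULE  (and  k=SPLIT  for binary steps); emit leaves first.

[0,6] S   <
  [0,5] S\N   >
    [0,4] (S\N)/S   <
      [0,3] S   >
        [0,2] S/(S\N)   <
          [0,1] "often" : PP
          [1,2] "that" : (S/(S\N))\PP
        [2,3] "slowly" : S\N
      [3,4] "sent" : ((S\N)/S)\S
    [4,5] "the" : S
  [5,6] "in" : S\(S\N)

[0,1] PP  lex  "often"
[1,2] (S/(S\N))\PP  lex  "that"
[0,2] S/(S\N)  <  k=1
[2,3] S\N  lex  "slowly"
[0,3] S  >  k=2
[3,4] ((S\N)/S)\S  lex  "sent"
[0,4] (S\N)/S  <  k=3
[4,5] S  lex  "the"
[0,5] S\N  >  k=4
[5,6] S\(S\N)  lex  "in"
[0,6] S  <  k=5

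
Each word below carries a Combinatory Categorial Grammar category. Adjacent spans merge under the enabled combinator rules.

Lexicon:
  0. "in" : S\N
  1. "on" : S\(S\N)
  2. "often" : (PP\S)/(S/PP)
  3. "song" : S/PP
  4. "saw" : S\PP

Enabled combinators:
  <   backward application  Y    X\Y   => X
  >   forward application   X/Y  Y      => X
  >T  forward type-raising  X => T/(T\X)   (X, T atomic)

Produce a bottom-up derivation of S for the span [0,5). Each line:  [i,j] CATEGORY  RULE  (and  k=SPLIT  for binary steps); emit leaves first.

[0,1] S\N  lex  "in"
[1,2] S\(S\N)  lex  "on"
[0,2] S  <  k=1
[2,3] (PP\S)/(S/PP)  lex  "often"
[3,4] S/PP  lex  "song"
[2,4] PP\S  >  k=3
[0,4] PP  <  k=2
[4,5] S\PP  lex  "saw"
[0,5] S  <  k=4

[0,5] S   <
  [0,4] PP   <
    [0,2] S   <
      [0,1] "in" : S\N
      [1,2] "on" : S\(S\N)
    [2,4] PP\S   >
      [2,3] "often" : (PP\S)/(S/PP)
      [3,4] "song" : S/PP
  [4,5] "saw" : S\PP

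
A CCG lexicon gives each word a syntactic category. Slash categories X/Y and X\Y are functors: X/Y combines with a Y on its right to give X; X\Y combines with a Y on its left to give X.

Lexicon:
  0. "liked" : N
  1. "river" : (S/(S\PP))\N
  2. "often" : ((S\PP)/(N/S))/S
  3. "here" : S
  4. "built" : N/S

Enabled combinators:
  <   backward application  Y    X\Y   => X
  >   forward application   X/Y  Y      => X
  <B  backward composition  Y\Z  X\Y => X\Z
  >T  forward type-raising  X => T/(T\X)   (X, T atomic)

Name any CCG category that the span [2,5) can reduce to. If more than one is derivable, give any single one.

S\PP

[0,5] S   >
  [0,2] S/(S\PP)   <
    [0,1] "liked" : N
    [1,2] "river" : (S/(S\PP))\N
  [2,5] S\PP   >
    [2,4] (S\PP)/(N/S)   >
      [2,3] "often" : ((S\PP)/(N/S))/S
      [3,4] "here" : S
    [4,5] "built" : N/S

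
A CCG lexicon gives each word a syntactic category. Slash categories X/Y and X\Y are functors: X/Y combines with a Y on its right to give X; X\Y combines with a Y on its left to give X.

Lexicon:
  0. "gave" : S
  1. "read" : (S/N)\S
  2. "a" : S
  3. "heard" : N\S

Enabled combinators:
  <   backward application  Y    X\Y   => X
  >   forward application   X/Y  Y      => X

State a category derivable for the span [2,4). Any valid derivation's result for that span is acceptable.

[0,4] S   >
  [0,2] S/N   <
    [0,1] "gave" : S
    [1,2] "read" : (S/N)\S
  [2,4] N   <
    [2,3] "a" : S
    [3,4] "heard" : N\S

N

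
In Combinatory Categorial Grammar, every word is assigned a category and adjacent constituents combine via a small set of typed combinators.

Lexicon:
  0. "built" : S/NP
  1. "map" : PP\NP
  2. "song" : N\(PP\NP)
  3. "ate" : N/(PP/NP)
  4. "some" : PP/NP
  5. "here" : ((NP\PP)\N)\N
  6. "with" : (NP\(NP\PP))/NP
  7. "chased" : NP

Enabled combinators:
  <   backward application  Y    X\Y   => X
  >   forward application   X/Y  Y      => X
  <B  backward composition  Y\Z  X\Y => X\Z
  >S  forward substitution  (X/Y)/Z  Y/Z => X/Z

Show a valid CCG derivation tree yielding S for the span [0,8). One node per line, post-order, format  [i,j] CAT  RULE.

[0,8] S   >
  [0,1] "built" : S/NP
  [1,8] NP   <
    [1,3] N   <
      [1,2] "map" : PP\NP
      [2,3] "song" : N\(PP\NP)
    [3,8] NP\N   <B
      [3,6] (NP\PP)\N   <
        [3,5] N   >
          [3,4] "ate" : N/(PP/NP)
          [4,5] "some" : PP/NP
        [5,6] "here" : ((NP\PP)\N)\N
      [6,8] NP\(NP\PP)   >
        [6,7] "with" : (NP\(NP\PP))/NP
        [7,8] "chased" : NP

[0,1] S/NP  lex  "built"
[1,2] PP\NP  lex  "map"
[2,3] N\(PP\NP)  lex  "song"
[1,3] N  <  k=2
[3,4] N/(PP/NP)  lex  "ate"
[4,5] PP/NP  lex  "some"
[3,5] N  >  k=4
[5,6] ((NP\PP)\N)\N  lex  "here"
[3,6] (NP\PP)\N  <  k=5
[6,7] (NP\(NP\PP))/NP  lex  "with"
[7,8] NP  lex  "chased"
[6,8] NP\(NP\PP)  >  k=7
[3,8] NP\N  <B  k=6
[1,8] NP  <  k=3
[0,8] S  >  k=1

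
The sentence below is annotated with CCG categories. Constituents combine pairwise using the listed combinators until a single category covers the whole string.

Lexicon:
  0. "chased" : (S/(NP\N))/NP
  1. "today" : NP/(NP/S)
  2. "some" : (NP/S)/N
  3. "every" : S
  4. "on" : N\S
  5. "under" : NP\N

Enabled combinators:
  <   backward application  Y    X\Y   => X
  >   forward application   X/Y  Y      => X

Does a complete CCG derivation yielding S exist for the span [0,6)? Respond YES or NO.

YES

[0,6] S   >
  [0,5] S/(NP\N)   >
    [0,1] "chased" : (S/(NP\N))/NP
    [1,5] NP   >
      [1,2] "today" : NP/(NP/S)
      [2,5] NP/S   >
        [2,3] "some" : (NP/S)/N
        [3,5] N   <
          [3,4] "every" : S
          [4,5] "on" : N\S
  [5,6] "under" : NP\N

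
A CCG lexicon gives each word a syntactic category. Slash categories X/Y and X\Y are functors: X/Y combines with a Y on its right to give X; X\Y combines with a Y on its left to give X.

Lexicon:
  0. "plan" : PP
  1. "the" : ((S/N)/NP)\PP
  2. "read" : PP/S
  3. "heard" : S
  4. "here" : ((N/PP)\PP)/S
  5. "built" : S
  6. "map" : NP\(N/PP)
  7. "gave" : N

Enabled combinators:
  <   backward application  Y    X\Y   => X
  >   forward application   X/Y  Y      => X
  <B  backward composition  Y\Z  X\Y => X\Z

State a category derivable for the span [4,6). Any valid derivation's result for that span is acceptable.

(N/PP)\PP

[0,8] S   >
  [0,7] S/N   >
    [0,2] (S/N)/NP   <
      [0,1] "plan" : PP
      [1,2] "the" : ((S/N)/NP)\PP
    [2,7] NP   <
      [2,4] PP   >
        [2,3] "read" : PP/S
        [3,4] "heard" : S
      [4,7] NP\PP   <B
        [4,6] (N/PP)\PP   >
          [4,5] "here" : ((N/PP)\PP)/S
          [5,6] "built" : S
        [6,7] "map" : NP\(N/PP)
  [7,8] "gave" : N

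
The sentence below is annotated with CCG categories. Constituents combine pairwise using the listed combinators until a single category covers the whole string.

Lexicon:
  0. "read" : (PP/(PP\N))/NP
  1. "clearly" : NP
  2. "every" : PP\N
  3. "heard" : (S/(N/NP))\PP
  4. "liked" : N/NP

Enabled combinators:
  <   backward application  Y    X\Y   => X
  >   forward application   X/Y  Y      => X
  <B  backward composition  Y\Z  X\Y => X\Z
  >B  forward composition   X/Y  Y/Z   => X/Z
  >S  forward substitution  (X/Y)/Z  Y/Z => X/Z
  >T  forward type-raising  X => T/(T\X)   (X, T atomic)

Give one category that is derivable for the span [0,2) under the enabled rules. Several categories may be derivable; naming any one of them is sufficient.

PP/(PP\N)

[0,5] S   >
  [0,4] S/(N/NP)   <
    [0,3] PP   >
      [0,2] PP/(PP\N)   >
        [0,1] "read" : (PP/(PP\N))/NP
        [1,2] "clearly" : NP
      [2,3] "every" : PP\N
    [3,4] "heard" : (S/(N/NP))\PP
  [4,5] "liked" : N/NP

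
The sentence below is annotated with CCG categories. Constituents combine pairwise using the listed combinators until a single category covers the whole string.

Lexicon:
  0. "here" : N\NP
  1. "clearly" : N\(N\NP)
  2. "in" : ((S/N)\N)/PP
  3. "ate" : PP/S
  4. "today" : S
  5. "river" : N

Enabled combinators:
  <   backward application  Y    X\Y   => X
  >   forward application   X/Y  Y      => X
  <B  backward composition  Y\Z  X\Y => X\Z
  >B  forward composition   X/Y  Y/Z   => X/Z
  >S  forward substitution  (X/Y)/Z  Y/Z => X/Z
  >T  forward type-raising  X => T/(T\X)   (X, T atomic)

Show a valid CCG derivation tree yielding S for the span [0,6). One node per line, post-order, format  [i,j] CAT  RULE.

[0,6] S   >
  [0,5] S/N   <
    [0,2] N   <
      [0,1] "here" : N\NP
      [1,2] "clearly" : N\(N\NP)
    [2,5] (S/N)\N   >
      [2,3] "in" : ((S/N)\N)/PP
      [3,5] PP   >
        [3,4] "ate" : PP/S
        [4,5] "today" : S
  [5,6] "river" : N

[0,1] N\NP  lex  "here"
[1,2] N\(N\NP)  lex  "clearly"
[0,2] N  <  k=1
[2,3] ((S/N)\N)/PP  lex  "in"
[3,4] PP/S  lex  "ate"
[4,5] S  lex  "today"
[3,5] PP  >  k=4
[2,5] (S/N)\N  >  k=3
[0,5] S/N  <  k=2
[5,6] N  lex  "river"
[0,6] S  >  k=5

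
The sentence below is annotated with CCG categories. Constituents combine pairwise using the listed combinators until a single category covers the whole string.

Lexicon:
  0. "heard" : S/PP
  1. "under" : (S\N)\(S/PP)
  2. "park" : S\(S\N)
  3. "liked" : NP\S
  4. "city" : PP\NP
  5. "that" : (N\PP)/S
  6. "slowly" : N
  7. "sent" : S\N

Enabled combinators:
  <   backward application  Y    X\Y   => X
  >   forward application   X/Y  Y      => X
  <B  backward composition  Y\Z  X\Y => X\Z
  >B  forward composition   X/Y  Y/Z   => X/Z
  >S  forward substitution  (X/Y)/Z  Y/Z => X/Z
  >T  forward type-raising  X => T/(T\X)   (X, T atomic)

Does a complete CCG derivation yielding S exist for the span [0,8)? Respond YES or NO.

S/PP (S\N)\(S/PP) S\(S\N) NP\S PP\NP (N\PP)/S N S\N
CKY chart[0,8] = {N, N/(N\N), N/(S\S), NP/(NP\N), PP/(PP\N), S/(S\N)}; S ∉ chart

NO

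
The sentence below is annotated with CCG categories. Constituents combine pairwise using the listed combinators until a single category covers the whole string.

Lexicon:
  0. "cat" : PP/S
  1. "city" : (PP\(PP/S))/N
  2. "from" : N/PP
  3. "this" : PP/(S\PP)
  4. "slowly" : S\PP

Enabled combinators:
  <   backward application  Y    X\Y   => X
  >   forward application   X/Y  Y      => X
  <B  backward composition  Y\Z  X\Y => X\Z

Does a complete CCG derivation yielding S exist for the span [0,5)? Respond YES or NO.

NO

PP/S (PP\(PP/S))/N N/PP PP/(S\PP) S\PP
CKY chart[0,5] = {PP}; S ∉ chart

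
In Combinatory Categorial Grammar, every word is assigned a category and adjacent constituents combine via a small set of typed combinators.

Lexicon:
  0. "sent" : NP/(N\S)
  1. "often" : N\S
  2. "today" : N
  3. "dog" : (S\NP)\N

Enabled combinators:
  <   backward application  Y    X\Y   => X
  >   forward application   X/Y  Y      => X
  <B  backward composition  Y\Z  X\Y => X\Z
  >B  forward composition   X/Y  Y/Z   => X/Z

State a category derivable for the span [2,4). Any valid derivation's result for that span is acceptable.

[0,4] S   <
  [0,2] NP   >
    [0,1] "sent" : NP/(N\S)
    [1,2] "often" : N\S
  [2,4] S\NP   <
    [2,3] "today" : N
    [3,4] "dog" : (S\NP)\N

S\NP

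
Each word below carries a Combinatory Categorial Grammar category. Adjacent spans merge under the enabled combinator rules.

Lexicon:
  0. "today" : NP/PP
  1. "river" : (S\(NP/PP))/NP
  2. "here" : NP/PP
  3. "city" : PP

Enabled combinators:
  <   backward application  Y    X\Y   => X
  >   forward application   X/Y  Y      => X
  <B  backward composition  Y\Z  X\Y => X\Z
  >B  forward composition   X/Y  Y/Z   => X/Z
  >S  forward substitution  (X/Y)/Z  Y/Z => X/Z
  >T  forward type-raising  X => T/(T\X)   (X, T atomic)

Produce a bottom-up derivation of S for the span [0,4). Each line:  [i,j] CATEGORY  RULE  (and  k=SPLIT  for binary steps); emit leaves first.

[0,1] NP/PP  lex  "today"
[1,2] (S\(NP/PP))/NP  lex  "river"
[2,3] NP/PP  lex  "here"
[3,4] PP  lex  "city"
[2,4] NP  >  k=3
[1,4] S\(NP/PP)  >  k=2
[0,4] S  <  k=1

[0,4] S   <
  [0,1] "today" : NP/PP
  [1,4] S\(NP/PP)   >
    [1,2] "river" : (S\(NP/PP))/NP
    [2,4] NP   >
      [2,3] "here" : NP/PP
      [3,4] "city" : PP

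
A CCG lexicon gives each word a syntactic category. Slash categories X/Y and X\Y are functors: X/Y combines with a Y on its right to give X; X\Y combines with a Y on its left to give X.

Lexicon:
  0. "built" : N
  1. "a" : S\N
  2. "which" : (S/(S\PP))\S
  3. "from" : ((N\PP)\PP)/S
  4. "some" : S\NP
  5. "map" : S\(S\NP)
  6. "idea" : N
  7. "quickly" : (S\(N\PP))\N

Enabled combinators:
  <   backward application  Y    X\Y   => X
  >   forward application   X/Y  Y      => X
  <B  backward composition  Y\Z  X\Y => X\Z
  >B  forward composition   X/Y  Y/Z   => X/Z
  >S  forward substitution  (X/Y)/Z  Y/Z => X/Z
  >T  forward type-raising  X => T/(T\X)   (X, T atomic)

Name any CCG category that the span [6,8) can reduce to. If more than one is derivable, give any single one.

S\(N\PP)

[0,8] S   >
  [0,3] S/(S\PP)   <
    [0,2] S   <
      [0,1] "built" : N
      [1,2] "a" : S\N
    [2,3] "which" : (S/(S\PP))\S
  [3,8] S\PP   <B
    [3,6] (N\PP)\PP   >
      [3,4] "from" : ((N\PP)\PP)/S
      [4,6] S   <
        [4,5] "some" : S\NP
        [5,6] "map" : S\(S\NP)
    [6,8] S\(N\PP)   <
      [6,7] "idea" : N
      [7,8] "quickly" : (S\(N\PP))\N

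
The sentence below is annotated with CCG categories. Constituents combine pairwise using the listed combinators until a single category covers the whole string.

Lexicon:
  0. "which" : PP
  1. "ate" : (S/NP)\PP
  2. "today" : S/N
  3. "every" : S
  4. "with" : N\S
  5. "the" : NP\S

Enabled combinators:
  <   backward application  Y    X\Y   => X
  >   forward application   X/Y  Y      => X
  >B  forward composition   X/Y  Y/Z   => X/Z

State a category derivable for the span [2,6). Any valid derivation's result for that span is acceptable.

NP

[0,6] S   >
  [0,2] S/NP   <
    [0,1] "which" : PP
    [1,2] "ate" : (S/NP)\PP
  [2,6] NP   <
    [2,5] S   >
      [2,3] "today" : S/N
      [3,5] N   <
        [3,4] "every" : S
        [4,5] "with" : N\S
    [5,6] "the" : NP\S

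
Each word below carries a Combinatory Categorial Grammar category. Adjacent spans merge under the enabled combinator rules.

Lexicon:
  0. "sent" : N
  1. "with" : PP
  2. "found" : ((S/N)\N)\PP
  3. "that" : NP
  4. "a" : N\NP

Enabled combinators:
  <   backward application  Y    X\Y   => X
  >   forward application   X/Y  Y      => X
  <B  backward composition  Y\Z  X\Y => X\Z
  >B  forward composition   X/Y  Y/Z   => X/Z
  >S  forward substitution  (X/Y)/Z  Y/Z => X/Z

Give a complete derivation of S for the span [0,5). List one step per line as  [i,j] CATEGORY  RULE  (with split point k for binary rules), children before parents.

[0,1] N  lex  "sent"
[1,2] PP  lex  "with"
[2,3] ((S/N)\N)\PP  lex  "found"
[1,3] (S/N)\N  <  k=2
[0,3] S/N  <  k=1
[3,4] NP  lex  "that"
[4,5] N\NP  lex  "a"
[3,5] N  <  k=4
[0,5] S  >  k=3

[0,5] S   >
  [0,3] S/N   <
    [0,1] "sent" : N
    [1,3] (S/N)\N   <
      [1,2] "with" : PP
      [2,3] "found" : ((S/N)\N)\PP
  [3,5] N   <
    [3,4] "that" : NP
    [4,5] "a" : N\NP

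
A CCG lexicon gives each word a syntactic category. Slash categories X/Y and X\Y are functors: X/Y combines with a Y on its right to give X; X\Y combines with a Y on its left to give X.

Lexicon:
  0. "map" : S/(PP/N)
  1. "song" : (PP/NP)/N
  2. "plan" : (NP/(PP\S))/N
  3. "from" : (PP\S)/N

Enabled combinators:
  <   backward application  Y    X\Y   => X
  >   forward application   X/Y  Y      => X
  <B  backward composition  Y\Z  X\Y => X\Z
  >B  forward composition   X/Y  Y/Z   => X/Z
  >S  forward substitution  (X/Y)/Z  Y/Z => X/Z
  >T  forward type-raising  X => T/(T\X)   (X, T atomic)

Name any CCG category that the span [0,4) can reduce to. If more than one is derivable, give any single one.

[0,4] S   >
  [0,1] "map" : S/(PP/N)
  [1,4] PP/N   >S
    [1,2] "song" : (PP/NP)/N
    [2,4] NP/N   >S
      [2,3] "plan" : (NP/(PP\S))/N
      [3,4] "from" : (PP\S)/N

S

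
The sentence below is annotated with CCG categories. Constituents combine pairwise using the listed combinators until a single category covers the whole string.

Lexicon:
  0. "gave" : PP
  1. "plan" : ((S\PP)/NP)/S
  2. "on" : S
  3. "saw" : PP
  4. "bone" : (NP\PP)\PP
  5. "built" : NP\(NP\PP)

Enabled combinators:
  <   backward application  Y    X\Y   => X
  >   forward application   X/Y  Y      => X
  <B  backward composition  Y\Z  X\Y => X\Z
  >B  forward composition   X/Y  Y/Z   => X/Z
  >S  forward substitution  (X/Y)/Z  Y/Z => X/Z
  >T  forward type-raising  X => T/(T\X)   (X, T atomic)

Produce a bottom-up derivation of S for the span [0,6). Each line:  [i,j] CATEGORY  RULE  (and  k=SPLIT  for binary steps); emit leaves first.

[0,1] PP  lex  "gave"
[1,2] ((S\PP)/NP)/S  lex  "plan"
[2,3] S  lex  "on"
[1,3] (S\PP)/NP  >  k=2
[3,4] PP  lex  "saw"
[4,5] (NP\PP)\PP  lex  "bone"
[3,5] NP\PP  <  k=4
[5,6] NP\(NP\PP)  lex  "built"
[3,6] NP  <  k=5
[1,6] S\PP  >  k=3
[0,6] S  <  k=1

[0,6] S   <
  [0,1] "gave" : PP
  [1,6] S\PP   >
    [1,3] (S\PP)/NP   >
      [1,2] "plan" : ((S\PP)/NP)/S
      [2,3] "on" : S
    [3,6] NP   <
      [3,5] NP\PP   <
        [3,4] "saw" : PP
        [4,5] "bone" : (NP\PP)\PP
      [5,6] "built" : NP\(NP\PP)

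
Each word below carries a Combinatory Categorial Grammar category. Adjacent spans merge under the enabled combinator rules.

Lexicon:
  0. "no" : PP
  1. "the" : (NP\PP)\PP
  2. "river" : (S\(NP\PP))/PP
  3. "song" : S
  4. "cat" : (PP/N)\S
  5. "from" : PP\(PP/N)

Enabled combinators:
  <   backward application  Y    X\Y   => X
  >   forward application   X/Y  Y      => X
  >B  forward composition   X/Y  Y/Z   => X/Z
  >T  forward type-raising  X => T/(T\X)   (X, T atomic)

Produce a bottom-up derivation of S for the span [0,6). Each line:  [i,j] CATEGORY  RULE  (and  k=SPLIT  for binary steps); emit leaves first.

[0,1] PP  lex  "no"
[1,2] (NP\PP)\PP  lex  "the"
[0,2] NP\PP  <  k=1
[2,3] (S\(NP\PP))/PP  lex  "river"
[3,4] S  lex  "song"
[4,5] (PP/N)\S  lex  "cat"
[3,5] PP/N  <  k=4
[5,6] PP\(PP/N)  lex  "from"
[3,6] PP  <  k=5
[2,6] S\(NP\PP)  >  k=3
[0,6] S  <  k=2

[0,6] S   <
  [0,2] NP\PP   <
    [0,1] "no" : PP
    [1,2] "the" : (NP\PP)\PP
  [2,6] S\(NP\PP)   >
    [2,3] "river" : (S\(NP\PP))/PP
    [3,6] PP   <
      [3,5] PP/N   <
        [3,4] "song" : S
        [4,5] "cat" : (PP/N)\S
      [5,6] "from" : PP\(PP/N)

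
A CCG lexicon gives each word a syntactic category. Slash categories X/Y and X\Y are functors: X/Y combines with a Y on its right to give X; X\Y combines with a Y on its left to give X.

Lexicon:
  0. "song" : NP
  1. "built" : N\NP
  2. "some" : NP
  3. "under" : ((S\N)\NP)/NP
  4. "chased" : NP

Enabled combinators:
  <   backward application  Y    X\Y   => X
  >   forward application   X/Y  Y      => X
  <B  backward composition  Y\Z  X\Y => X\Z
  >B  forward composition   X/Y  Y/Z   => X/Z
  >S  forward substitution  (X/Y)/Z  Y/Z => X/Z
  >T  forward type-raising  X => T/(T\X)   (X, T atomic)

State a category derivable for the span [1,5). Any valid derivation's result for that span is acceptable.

[0,5] S   >
  [0,1] S/(S\NP)   >T
    [0,1] "song" : NP
  [1,5] S\NP   <B
    [1,2] "built" : N\NP
    [2,5] S\N   <
      [2,3] "some" : NP
      [3,5] (S\N)\NP   >
        [3,4] "under" : ((S\N)\NP)/NP
        [4,5] "chased" : NP

S\NP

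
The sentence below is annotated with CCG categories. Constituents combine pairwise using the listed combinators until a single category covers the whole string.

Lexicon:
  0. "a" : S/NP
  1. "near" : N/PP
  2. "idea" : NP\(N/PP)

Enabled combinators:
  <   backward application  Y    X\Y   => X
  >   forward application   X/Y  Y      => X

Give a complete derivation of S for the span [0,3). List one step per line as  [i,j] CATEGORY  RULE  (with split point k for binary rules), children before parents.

[0,3] S   >
  [0,1] "a" : S/NP
  [1,3] NP   <
    [1,2] "near" : N/PP
    [2,3] "idea" : NP\(N/PP)

[0,1] S/NP  lex  "a"
[1,2] N/PP  lex  "near"
[2,3] NP\(N/PP)  lex  "idea"
[1,3] NP  <  k=2
[0,3] S  >  k=1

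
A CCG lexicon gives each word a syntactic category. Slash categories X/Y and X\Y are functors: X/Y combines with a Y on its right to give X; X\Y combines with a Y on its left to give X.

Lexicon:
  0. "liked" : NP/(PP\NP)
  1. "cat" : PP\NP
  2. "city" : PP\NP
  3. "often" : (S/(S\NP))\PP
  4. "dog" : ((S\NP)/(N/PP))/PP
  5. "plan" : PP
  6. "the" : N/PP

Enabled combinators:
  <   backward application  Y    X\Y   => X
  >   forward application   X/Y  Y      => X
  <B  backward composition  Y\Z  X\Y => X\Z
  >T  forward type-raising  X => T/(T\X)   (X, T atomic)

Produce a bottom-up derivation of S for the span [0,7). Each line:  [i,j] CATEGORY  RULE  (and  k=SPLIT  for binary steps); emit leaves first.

[0,7] S   >
  [0,4] S/(S\NP)   <
    [0,3] PP   <
      [0,2] NP   >
        [0,1] "liked" : NP/(PP\NP)
        [1,2] "cat" : PP\NP
      [2,3] "city" : PP\NP
    [3,4] "often" : (S/(S\NP))\PP
  [4,7] S\NP   >
    [4,6] (S\NP)/(N/PP)   >
      [4,5] "dog" : ((S\NP)/(N/PP))/PP
      [5,6] "plan" : PP
    [6,7] "the" : N/PP

[0,1] NP/(PP\NP)  lex  "liked"
[1,2] PP\NP  lex  "cat"
[0,2] NP  >  k=1
[2,3] PP\NP  lex  "city"
[0,3] PP  <  k=2
[3,4] (S/(S\NP))\PP  lex  "often"
[0,4] S/(S\NP)  <  k=3
[4,5] ((S\NP)/(N/PP))/PP  lex  "dog"
[5,6] PP  lex  "plan"
[4,6] (S\NP)/(N/PP)  >  k=5
[6,7] N/PP  lex  "the"
[4,7] S\NP  >  k=6
[0,7] S  >  k=4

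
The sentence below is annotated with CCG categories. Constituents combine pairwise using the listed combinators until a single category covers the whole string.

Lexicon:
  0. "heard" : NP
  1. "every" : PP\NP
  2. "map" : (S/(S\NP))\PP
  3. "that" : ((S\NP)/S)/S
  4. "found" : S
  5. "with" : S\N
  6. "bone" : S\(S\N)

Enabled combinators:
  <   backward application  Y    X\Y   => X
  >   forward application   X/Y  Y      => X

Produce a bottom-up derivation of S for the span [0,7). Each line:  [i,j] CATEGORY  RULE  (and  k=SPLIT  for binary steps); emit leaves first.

[0,1] NP  lex  "heard"
[1,2] PP\NP  lex  "every"
[0,2] PP  <  k=1
[2,3] (S/(S\NP))\PP  lex  "map"
[0,3] S/(S\NP)  <  k=2
[3,4] ((S\NP)/S)/S  lex  "that"
[4,5] S  lex  "found"
[3,5] (S\NP)/S  >  k=4
[5,6] S\N  lex  "with"
[6,7] S\(S\N)  lex  "bone"
[5,7] S  <  k=6
[3,7] S\NP  >  k=5
[0,7] S  >  k=3

[0,7] S   >
  [0,3] S/(S\NP)   <
    [0,2] PP   <
      [0,1] "heard" : NP
      [1,2] "every" : PP\NP
    [2,3] "map" : (S/(S\NP))\PP
  [3,7] S\NP   >
    [3,5] (S\NP)/S   >
      [3,4] "that" : ((S\NP)/S)/S
      [4,5] "found" : S
    [5,7] S   <
      [5,6] "with" : S\N
      [6,7] "bone" : S\(S\N)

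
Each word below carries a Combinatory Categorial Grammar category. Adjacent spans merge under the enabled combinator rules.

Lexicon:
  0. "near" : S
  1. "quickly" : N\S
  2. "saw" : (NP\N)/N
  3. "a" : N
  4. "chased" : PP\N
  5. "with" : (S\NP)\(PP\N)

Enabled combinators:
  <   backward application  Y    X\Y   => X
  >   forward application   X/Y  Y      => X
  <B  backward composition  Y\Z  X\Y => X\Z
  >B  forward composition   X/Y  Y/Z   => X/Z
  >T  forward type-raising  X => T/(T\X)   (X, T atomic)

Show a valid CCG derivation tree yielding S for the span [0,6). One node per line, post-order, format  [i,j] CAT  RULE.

[0,6] S   <
  [0,4] NP   <
    [0,2] N   >
      [0,1] N/(N\S)   >T
        [0,1] "near" : S
      [1,2] "quickly" : N\S
    [2,4] NP\N   >
      [2,3] "saw" : (NP\N)/N
      [3,4] "a" : N
  [4,6] S\NP   <
    [4,5] "chased" : PP\N
    [5,6] "with" : (S\NP)\(PP\N)

[0,1] S  lex  "near"
[0,1] N/(N\S)  >T
[1,2] N\S  lex  "quickly"
[0,2] N  >  k=1
[2,3] (NP\N)/N  lex  "saw"
[3,4] N  lex  "a"
[2,4] NP\N  >  k=3
[0,4] NP  <  k=2
[4,5] PP\N  lex  "chased"
[5,6] (S\NP)\(PP\N)  lex  "with"
[4,6] S\NP  <  k=5
[0,6] S  <  k=4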